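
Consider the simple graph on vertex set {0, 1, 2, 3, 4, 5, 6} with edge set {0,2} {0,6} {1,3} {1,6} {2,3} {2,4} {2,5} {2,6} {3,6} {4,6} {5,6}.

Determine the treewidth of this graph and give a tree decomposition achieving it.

The largest bag has 3 vertices, giving width 2; this decomposition certifies tw(G) ≤ 2. On the other hand G contains the 3-clique {1, 3, 6}. A clique must lie in a single bag of any decomposition, so no decomposition can have width below 2. Hence tw(G) = 2 exactly.

Treewidth 2.
One optimal decomposition is:
Bags: B1 = {1, 3, 6}  B2 = {2, 3, 6}  B3 = {2, 4, 6}  B4 = {2, 5, 6}  B5 = {0, 2, 6}
Tree: B1–B2, B2–B3, B3–B4, B2–B5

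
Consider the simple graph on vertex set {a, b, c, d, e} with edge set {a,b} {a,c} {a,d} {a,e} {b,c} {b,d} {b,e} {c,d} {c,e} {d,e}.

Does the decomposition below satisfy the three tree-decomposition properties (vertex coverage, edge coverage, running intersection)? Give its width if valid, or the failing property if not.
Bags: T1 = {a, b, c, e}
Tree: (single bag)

A tree decomposition must satisfy three properties: every vertex lies in some bag; for every edge, both endpoints lie together in some bag; and for every vertex, the bags containing it form a connected subtree. Here vertex d appears in no bag, so the decomposition is invalid.

No — vertex d appears in no bag.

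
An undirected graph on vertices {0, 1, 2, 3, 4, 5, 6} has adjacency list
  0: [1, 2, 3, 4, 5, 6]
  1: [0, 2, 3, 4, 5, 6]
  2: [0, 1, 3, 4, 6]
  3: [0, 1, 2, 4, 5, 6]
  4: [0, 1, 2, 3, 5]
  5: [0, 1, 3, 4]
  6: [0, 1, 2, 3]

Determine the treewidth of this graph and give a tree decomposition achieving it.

Every bag has size at most 5, so the width is 5 − 1 = 4 and tw(G) ≤ 4. For the lower bound, the 5 vertices {0, 1, 2, 3, 4} are pairwise adjacent, and any tree decomposition puts a clique entirely inside one bag — forcing width ≥ 4. The upper and lower bounds meet at 4, so that is the treewidth.

Treewidth 4.
One such decomposition:
Bags: B1 = {0, 1, 2, 3, 6}  B2 = {0, 1, 2, 3, 4}  B3 = {0, 1, 3, 4, 5}
Tree: B1–B2, B2–B3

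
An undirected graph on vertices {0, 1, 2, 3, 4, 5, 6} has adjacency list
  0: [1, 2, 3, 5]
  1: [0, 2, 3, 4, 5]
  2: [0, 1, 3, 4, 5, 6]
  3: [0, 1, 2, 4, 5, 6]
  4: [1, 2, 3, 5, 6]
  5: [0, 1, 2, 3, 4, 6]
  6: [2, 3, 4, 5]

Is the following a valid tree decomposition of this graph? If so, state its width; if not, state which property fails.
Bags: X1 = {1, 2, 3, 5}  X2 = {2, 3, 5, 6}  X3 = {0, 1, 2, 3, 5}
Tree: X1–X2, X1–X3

No — vertex 4 appears in no bag.

A tree decomposition must satisfy three properties: every vertex lies in some bag; for every edge, both endpoints lie together in some bag; and for every vertex, the bags containing it form a connected subtree. Here vertex 4 appears in no bag, so the decomposition is invalid.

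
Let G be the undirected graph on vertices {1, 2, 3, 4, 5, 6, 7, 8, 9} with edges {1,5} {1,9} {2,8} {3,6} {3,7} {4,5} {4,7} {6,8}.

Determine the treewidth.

A width-1 tree decomposition is:
Bags: B1 = {2, 8}  B2 = {6, 8}  B3 = {3, 6}  B4 = {3, 7}  B5 = {4, 7}  B6 = {4, 5}  B7 = {1, 5}  B8 = {1, 9}
Tree: B1–B2, B2–B3, B3–B4, B4–B5, B5–B6, B6–B7, B7–B8
The largest bag has 2 vertices, giving width 1; this decomposition certifies tw(G) ≤ 1. Since G has at least one edge (e.g. 2–8), it is not an edgeless graph, so tw(G) ≥ 1. Hence tw(G) = 1 exactly.

1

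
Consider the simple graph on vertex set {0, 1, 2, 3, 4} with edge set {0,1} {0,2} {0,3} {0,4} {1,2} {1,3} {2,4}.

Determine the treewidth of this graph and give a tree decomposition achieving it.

Treewidth 2.
Bags: B1 = {0, 2, 4}  B2 = {0, 1, 2}  B3 = {0, 1, 3}
Tree: B1–B2, B2–B3

Every bag has size at most 3, so the width is 3 − 1 = 2 and tw(G) ≤ 2. Conversely, {0, 1, 2} is a clique of size 3, and the vertices of any clique must share a bag in every tree decomposition; so some bag has ≥ 3 vertices and tw(G) ≥ 2. Combining the bounds, tw(G) = 2.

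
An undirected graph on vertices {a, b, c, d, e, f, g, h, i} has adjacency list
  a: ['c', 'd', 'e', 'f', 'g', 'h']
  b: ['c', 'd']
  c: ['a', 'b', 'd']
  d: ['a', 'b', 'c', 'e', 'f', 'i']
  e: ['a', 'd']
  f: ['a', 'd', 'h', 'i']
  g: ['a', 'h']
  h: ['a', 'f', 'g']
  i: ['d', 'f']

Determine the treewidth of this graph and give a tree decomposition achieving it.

Treewidth 2.
Bags: B1 = {a, f, h}  B2 = {a, d, f}  B3 = {a, c, d}  B4 = {d, f, i}  B5 = {a, g, h}  B6 = {a, d, e}  B7 = {b, c, d}
Tree: B1–B2, B2–B3, B2–B4, B1–B5, B2–B6, B3–B7

Every bag has size at most 3, so the width is 3 − 1 = 2 and tw(G) ≤ 2. On the other hand G contains the 3-clique {a, d, e}. A clique must lie in a single bag of any decomposition, so no decomposition can have width below 2. Therefore the treewidth is 2.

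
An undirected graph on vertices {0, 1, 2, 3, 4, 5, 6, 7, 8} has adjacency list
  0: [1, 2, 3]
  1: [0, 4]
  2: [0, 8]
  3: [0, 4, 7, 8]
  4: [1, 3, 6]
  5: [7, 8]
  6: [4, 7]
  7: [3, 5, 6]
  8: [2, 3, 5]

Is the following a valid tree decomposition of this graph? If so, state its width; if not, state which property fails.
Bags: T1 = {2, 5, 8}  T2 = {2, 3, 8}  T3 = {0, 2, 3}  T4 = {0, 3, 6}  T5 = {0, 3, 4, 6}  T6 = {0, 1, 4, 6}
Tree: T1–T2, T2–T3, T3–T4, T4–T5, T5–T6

A tree decomposition must satisfy three properties: every vertex lies in some bag; for every edge, both endpoints lie together in some bag; and for every vertex, the bags containing it form a connected subtree. Here vertex 7 appears in no bag, so the decomposition is invalid.

No — vertex 7 appears in no bag.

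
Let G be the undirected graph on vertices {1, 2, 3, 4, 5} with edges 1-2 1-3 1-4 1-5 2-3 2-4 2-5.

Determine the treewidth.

A width-2 tree decomposition is:
Bags: B1 = {1, 2, 3}  B2 = {1, 2, 4}  B3 = {1, 2, 5}
Tree: B1–B2, B1–B3
Every bag has size at most 3, so the width is 3 − 1 = 2 and tw(G) ≤ 2. For the lower bound, the 3 vertices {1, 2, 3} are pairwise adjacent, and any tree decomposition puts a clique entirely inside one bag — forcing width ≥ 2. The upper and lower bounds meet at 2, so that is the treewidth.

2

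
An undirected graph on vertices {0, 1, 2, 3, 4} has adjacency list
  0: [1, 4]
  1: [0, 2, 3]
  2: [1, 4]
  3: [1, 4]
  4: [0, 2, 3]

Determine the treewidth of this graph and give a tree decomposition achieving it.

Treewidth 2.
Bags: B1 = {1, 3, 4}  B2 = {0, 1, 4}  B3 = {1, 2, 4}
Tree: B1–B2, B2–B3

Each bag holds 3 vertices, so the decomposition has width 2, which upper-bounds the treewidth. Since 3–4–0–1–3 is a cycle in G, G is not acyclic. Forests are exactly the graphs of treewidth ≤ 1, so tw(G) ≥ 2. Hence tw(G) = 2 exactly.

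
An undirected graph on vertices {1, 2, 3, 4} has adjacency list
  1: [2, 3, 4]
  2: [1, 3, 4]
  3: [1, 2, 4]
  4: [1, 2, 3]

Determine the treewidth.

3

A width-3 tree decomposition is:
Bags: B1 = {1, 2, 3, 4}
Tree: (single bag)
A single bag containing all 4 vertices is trivially a valid decomposition of width 3. Conversely, {1, 2, 3, 4} is a clique of size 4, and the vertices of any clique must share a bag in every tree decomposition; so some bag has ≥ 4 vertices and tw(G) ≥ 3. Combining the bounds, tw(G) = 3.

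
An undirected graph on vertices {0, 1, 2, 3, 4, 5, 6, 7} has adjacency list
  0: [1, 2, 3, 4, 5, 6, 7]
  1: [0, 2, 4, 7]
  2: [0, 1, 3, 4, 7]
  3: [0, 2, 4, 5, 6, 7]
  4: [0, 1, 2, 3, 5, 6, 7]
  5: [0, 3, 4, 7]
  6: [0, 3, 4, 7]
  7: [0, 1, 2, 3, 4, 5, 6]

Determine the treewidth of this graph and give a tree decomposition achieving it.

Each bag holds 5 vertices, so the decomposition has width 4, which upper-bounds the treewidth. On the other hand G contains the 5-clique {0, 1, 2, 4, 7}. A clique must lie in a single bag of any decomposition, so no decomposition can have width below 4. Combining the bounds, tw(G) = 4.

Treewidth 4.
One such decomposition:
Bags: B1 = {0, 3, 4, 6, 7}  B2 = {0, 3, 4, 5, 7}  B3 = {0, 2, 3, 4, 7}  B4 = {0, 1, 2, 4, 7}
Tree: B1–B2, B1–B3, B3–B4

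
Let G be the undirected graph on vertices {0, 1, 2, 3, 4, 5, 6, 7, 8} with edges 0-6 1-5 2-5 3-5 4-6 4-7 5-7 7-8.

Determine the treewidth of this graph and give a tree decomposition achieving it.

Treewidth 1.
Bags: B1 = {5, 7}  B2 = {3, 5}  B3 = {7, 8}  B4 = {4, 7}  B5 = {2, 5}  B6 = {4, 6}  B7 = {1, 5}  B8 = {0, 6}
Tree: B1–B2, B1–B3, B3–B4, B2–B5, B4–B6, B5–B7, B6–B8

Each bag holds 2 vertices, so the decomposition has width 1, which upper-bounds the treewidth. Since G has at least one edge (e.g. 5–7), it is not an edgeless graph, so tw(G) ≥ 1. Hence tw(G) = 1 exactly.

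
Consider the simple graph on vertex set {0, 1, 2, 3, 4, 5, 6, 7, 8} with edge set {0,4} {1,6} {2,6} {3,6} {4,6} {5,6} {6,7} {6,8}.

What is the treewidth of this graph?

1

A width-1 tree decomposition is:
Bags: B1 = {6, 8}  B2 = {2, 6}  B3 = {6, 7}  B4 = {1, 6}  B5 = {4, 6}  B6 = {5, 6}  B7 = {0, 4}  B8 = {3, 6}
Tree: B1–B2, B2–B3, B2–B4, B4–B5, B2–B6, B5–B7, B4–B8
Every bag has size at most 2, so the width is 2 − 1 = 1 and tw(G) ≤ 1. Any graph with an edge has treewidth ≥ 1, and G has the edge 6–8. Hence tw(G) = 1 exactly.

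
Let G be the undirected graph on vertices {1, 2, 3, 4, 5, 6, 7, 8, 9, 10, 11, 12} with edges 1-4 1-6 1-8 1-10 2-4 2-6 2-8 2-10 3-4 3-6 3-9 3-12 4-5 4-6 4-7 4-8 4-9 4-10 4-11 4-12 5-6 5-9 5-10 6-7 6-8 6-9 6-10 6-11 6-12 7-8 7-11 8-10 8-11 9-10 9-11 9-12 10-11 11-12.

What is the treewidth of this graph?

A width-4 tree decomposition is:
Bags: B1 = {4, 6, 9, 10, 11}  B2 = {4, 6, 9, 11, 12}  B3 = {4, 6, 8, 10, 11}  B4 = {3, 4, 6, 9, 12}  B5 = {2, 4, 6, 8, 10}  B6 = {4, 6, 7, 8, 11}  B7 = {4, 5, 6, 9, 10}  B8 = {1, 4, 6, 8, 10}
Tree: B1–B2, B1–B3, B2–B4, B3–B5, B3–B6, B1–B7, B5–B8
Each bag holds 5 vertices, so the decomposition has width 4, which upper-bounds the treewidth. For the lower bound, the 5 vertices {1, 4, 6, 8, 10} are pairwise adjacent, and any tree decomposition puts a clique entirely inside one bag — forcing width ≥ 4. Combining the bounds, tw(G) = 4.

4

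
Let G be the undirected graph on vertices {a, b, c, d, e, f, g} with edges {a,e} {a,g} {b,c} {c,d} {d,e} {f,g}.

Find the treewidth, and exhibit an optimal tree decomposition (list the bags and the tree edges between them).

Treewidth 1.
One optimal decomposition is:
Bags: B1 = {f, g}  B2 = {a, g}  B3 = {a, e}  B4 = {d, e}  B5 = {c, d}  B6 = {b, c}
Tree: B1–B2, B2–B3, B3–B4, B4–B5, B5–B6

Every bag has size at most 2, so the width is 2 − 1 = 1 and tw(G) ≤ 1. Any graph with an edge has treewidth ≥ 1, and G has the edge f–g. Hence tw(G) = 1 exactly.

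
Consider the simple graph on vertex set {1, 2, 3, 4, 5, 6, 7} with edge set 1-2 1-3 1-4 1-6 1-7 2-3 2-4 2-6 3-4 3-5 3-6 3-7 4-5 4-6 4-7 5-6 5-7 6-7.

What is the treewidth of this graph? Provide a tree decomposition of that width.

The largest bag has 5 vertices, giving width 4; this decomposition certifies tw(G) ≤ 4. Conversely, {1, 2, 3, 4, 6} is a clique of size 5, and the vertices of any clique must share a bag in every tree decomposition; so some bag has ≥ 5 vertices and tw(G) ≥ 4. Therefore the treewidth is 4.

Treewidth 4.
Bags: B1 = {1, 3, 4, 6, 7}  B2 = {1, 2, 3, 4, 6}  B3 = {3, 4, 5, 6, 7}
Tree: B1–B2, B1–B3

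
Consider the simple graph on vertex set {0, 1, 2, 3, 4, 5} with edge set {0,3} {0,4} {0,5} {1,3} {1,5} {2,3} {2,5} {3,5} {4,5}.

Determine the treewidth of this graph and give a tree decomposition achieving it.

Treewidth 2.
Bags: B1 = {2, 3, 5}  B2 = {0, 3, 5}  B3 = {1, 3, 5}  B4 = {0, 4, 5}
Tree: B1–B2, B1–B3, B2–B4

Every bag has size at most 3, so the width is 3 − 1 = 2 and tw(G) ≤ 2. Conversely, {0, 3, 5} is a clique of size 3, and the vertices of any clique must share a bag in every tree decomposition; so some bag has ≥ 3 vertices and tw(G) ≥ 2. Therefore the treewidth is 2.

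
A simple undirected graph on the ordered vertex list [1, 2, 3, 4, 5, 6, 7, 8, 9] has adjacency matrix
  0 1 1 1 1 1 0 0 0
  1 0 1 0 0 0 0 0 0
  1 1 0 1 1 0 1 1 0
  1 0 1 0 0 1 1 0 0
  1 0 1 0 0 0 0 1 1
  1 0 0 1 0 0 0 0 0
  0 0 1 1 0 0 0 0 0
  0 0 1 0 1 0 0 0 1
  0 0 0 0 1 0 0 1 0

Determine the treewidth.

2

A width-2 tree decomposition is:
Bags: B1 = {1, 3, 5}  B2 = {3, 5, 8}  B3 = {1, 3, 4}  B4 = {1, 4, 6}  B5 = {3, 4, 7}  B6 = {5, 8, 9}  B7 = {1, 2, 3}
Tree: B1–B2, B1–B3, B3–B4, B3–B5, B2–B6, B3–B7
Each bag holds 3 vertices, so the decomposition has width 2, which upper-bounds the treewidth. On the other hand G contains the 3-clique {5, 8, 9}. A clique must lie in a single bag of any decomposition, so no decomposition can have width below 2. The upper and lower bounds meet at 2, so that is the treewidth.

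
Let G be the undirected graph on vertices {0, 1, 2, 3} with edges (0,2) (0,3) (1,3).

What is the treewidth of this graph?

1

A width-1 tree decomposition is:
Bags: B1 = {0, 2}  B2 = {0, 3}  B3 = {1, 3}
Tree: B1–B2, B2–B3
Every bag has size at most 2, so the width is 2 − 1 = 1 and tw(G) ≤ 1. Since G has at least one edge (e.g. 2–0), it is not an edgeless graph, so tw(G) ≥ 1. Hence tw(G) = 1 exactly.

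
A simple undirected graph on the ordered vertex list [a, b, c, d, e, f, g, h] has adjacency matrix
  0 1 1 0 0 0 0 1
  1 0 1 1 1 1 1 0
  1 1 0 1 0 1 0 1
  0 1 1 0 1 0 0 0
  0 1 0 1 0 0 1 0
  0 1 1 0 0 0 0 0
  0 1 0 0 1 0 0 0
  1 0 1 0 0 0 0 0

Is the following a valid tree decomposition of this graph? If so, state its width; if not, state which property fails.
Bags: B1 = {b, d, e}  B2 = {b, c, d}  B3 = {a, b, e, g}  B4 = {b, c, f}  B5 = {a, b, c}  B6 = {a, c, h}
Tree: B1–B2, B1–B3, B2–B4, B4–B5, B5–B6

A tree decomposition must satisfy three properties: every vertex lies in some bag; for every edge, both endpoints lie together in some bag; and for every vertex, the bags containing it form a connected subtree. Here bags containing vertex a are not connected in the tree, so the decomposition is invalid.

No — bags containing vertex a are not connected in the tree.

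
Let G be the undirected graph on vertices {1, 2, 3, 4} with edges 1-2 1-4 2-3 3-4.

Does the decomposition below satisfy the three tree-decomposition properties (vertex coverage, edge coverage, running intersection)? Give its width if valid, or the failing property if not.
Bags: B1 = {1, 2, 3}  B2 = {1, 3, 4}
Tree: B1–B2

Every vertex of G appears in some bag (union = {1, 2, 3, 4}); every edge is covered by a bag; and for each vertex v the set of bags containing v is connected in the bag tree. The decomposition is therefore valid. The largest bag has 3 vertices, so the width is 2.

Yes; width 2.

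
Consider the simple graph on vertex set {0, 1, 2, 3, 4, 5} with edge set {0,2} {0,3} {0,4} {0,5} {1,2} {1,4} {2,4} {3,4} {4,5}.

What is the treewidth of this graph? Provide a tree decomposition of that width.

Every bag has size at most 3, so the width is 3 − 1 = 2 and tw(G) ≤ 2. Conversely, {0, 2, 4} is a clique of size 3, and the vertices of any clique must share a bag in every tree decomposition; so some bag has ≥ 3 vertices and tw(G) ≥ 2. Combining the bounds, tw(G) = 2.

Treewidth 2.
One such decomposition:
Bags: B1 = {0, 2, 4}  B2 = {1, 2, 4}  B3 = {0, 4, 5}  B4 = {0, 3, 4}
Tree: B1–B2, B1–B3, B3–B4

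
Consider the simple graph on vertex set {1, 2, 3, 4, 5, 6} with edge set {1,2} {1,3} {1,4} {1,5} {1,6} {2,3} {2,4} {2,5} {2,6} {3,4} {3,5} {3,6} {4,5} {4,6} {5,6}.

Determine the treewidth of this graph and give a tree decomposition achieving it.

Treewidth 5.
One such decomposition:
Bags: B1 = {1, 2, 3, 4, 5, 6}
Tree: (single bag)

A single bag containing all 6 vertices is trivially a valid decomposition of width 5. For the lower bound, the 6 vertices {1, 2, 3, 4, 5, 6} are pairwise adjacent, and any tree decomposition puts a clique entirely inside one bag — forcing width ≥ 5. Combining the bounds, tw(G) = 5.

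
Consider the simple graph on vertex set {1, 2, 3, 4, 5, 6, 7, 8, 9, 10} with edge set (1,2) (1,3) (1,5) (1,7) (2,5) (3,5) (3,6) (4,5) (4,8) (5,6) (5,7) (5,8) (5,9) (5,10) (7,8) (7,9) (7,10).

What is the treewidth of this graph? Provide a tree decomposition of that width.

The largest bag has 3 vertices, giving width 2; this decomposition certifies tw(G) ≤ 2. For the lower bound, the 3 vertices {1, 2, 5} are pairwise adjacent, and any tree decomposition puts a clique entirely inside one bag — forcing width ≥ 2. The upper and lower bounds meet at 2, so that is the treewidth.

Treewidth 2.
One such decomposition:
Bags: B1 = {3, 5, 6}  B2 = {1, 3, 5}  B3 = {1, 5, 7}  B4 = {5, 7, 8}  B5 = {1, 2, 5}  B6 = {5, 7, 9}  B7 = {4, 5, 8}  B8 = {5, 7, 10}
Tree: B1–B2, B2–B3, B3–B4, B2–B5, B3–B6, B4–B7, B6–B8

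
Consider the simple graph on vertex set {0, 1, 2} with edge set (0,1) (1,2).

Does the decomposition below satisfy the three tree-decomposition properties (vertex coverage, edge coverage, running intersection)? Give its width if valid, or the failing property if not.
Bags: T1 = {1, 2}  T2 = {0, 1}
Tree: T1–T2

Yes; width 1.

Every vertex of G appears in some bag (union = {0, 1, 2}); every edge is covered by a bag; and for each vertex v the set of bags containing v is connected in the bag tree. The decomposition is therefore valid. The largest bag has 2 vertices, so the width is 1.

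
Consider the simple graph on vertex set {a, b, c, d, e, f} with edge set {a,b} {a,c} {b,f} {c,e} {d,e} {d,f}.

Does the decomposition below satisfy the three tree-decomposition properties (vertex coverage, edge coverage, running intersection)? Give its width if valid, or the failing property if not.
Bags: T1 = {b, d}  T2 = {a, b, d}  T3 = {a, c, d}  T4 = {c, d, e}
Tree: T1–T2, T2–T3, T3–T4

No — vertex f appears in no bag.

A tree decomposition must satisfy three properties: every vertex lies in some bag; for every edge, both endpoints lie together in some bag; and for every vertex, the bags containing it form a connected subtree. Here vertex f appears in no bag, so the decomposition is invalid.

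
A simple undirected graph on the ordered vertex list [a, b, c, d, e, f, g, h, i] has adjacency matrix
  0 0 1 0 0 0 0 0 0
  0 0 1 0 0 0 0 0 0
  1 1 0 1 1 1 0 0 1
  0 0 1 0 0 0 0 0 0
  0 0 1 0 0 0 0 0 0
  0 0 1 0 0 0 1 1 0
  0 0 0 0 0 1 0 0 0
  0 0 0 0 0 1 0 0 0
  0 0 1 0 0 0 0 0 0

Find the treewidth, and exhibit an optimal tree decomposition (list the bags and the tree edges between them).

Every bag has size at most 2, so the width is 2 − 1 = 1 and tw(G) ≤ 1. Since G has at least one edge (e.g. a–c), it is not an edgeless graph, so tw(G) ≥ 1. Combining the bounds, tw(G) = 1.

Treewidth 1.
One optimal decomposition is:
Bags: B1 = {a, c}  B2 = {c, f}  B3 = {f, g}  B4 = {f, h}  B5 = {c, i}  B6 = {c, d}  B7 = {b, c}  B8 = {c, e}
Tree: B1–B2, B2–B3, B3–B4, B2–B5, B2–B6, B6–B7, B1–B8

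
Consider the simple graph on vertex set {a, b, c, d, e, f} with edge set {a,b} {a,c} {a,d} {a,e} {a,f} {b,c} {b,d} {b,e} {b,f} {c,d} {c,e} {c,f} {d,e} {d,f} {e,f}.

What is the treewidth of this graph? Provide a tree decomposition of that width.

Treewidth 5.
One optimal decomposition is:
Bags: B1 = {a, b, c, d, e, f}
Tree: (single bag)

With just one bag of size 6, the width is 6 − 1 = 5, so tw(G) ≤ 5. For the lower bound, the 6 vertices {a, b, c, d, e, f} are pairwise adjacent, and any tree decomposition puts a clique entirely inside one bag — forcing width ≥ 5. Combining the bounds, tw(G) = 5.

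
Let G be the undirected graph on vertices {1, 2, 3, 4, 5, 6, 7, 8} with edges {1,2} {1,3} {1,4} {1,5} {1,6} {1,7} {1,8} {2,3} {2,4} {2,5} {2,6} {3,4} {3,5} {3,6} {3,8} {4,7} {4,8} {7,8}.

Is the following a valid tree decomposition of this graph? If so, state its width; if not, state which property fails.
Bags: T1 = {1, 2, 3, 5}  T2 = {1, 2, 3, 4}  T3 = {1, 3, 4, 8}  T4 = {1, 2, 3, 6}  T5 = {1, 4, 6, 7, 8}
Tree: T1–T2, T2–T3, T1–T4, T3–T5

No — bags containing vertex 6 are not connected in the tree.

A tree decomposition must satisfy three properties: every vertex lies in some bag; for every edge, both endpoints lie together in some bag; and for every vertex, the bags containing it form a connected subtree. Here bags containing vertex 6 are not connected in the tree, so the decomposition is invalid.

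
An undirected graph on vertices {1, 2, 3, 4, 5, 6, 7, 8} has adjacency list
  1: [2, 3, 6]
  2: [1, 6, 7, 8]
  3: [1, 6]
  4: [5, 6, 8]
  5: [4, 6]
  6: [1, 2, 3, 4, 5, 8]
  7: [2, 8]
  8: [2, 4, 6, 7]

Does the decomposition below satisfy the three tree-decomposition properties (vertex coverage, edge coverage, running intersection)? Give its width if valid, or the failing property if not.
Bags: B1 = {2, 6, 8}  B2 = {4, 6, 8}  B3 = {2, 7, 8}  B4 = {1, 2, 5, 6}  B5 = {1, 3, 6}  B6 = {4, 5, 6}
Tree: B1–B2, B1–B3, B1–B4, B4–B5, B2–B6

A tree decomposition must satisfy three properties: every vertex lies in some bag; for every edge, both endpoints lie together in some bag; and for every vertex, the bags containing it form a connected subtree. Here bags containing vertex 5 are not connected in the tree, so the decomposition is invalid.

No — bags containing vertex 5 are not connected in the tree.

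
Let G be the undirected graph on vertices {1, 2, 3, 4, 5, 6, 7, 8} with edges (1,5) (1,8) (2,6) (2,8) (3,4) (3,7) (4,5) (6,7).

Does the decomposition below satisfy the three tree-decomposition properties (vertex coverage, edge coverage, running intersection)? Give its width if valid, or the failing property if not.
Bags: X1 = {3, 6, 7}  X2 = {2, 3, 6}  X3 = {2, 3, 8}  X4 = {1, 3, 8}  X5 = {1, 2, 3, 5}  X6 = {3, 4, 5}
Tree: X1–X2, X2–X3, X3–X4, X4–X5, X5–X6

No — bags containing vertex 2 are not connected in the tree.

A tree decomposition must satisfy three properties: every vertex lies in some bag; for every edge, both endpoints lie together in some bag; and for every vertex, the bags containing it form a connected subtree. Here bags containing vertex 2 are not connected in the tree, so the decomposition is invalid.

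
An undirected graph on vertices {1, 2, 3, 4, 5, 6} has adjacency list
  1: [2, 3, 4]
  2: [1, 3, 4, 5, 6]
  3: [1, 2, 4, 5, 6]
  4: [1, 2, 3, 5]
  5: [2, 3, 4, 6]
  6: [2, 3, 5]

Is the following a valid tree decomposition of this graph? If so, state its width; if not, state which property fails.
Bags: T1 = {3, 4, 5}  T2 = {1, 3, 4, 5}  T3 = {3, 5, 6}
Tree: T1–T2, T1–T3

No — vertex 2 appears in no bag.

A tree decomposition must satisfy three properties: every vertex lies in some bag; for every edge, both endpoints lie together in some bag; and for every vertex, the bags containing it form a connected subtree. Here vertex 2 appears in no bag, so the decomposition is invalid.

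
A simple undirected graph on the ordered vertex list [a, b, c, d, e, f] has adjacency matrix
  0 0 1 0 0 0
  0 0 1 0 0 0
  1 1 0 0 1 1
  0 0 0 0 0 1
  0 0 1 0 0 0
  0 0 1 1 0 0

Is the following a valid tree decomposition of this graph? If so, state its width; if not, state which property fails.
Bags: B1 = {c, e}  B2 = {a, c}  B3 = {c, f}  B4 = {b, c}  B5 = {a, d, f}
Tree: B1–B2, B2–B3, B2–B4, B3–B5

A tree decomposition must satisfy three properties: every vertex lies in some bag; for every edge, both endpoints lie together in some bag; and for every vertex, the bags containing it form a connected subtree. Here bags containing vertex a are not connected in the tree, so the decomposition is invalid.

No — bags containing vertex a are not connected in the tree.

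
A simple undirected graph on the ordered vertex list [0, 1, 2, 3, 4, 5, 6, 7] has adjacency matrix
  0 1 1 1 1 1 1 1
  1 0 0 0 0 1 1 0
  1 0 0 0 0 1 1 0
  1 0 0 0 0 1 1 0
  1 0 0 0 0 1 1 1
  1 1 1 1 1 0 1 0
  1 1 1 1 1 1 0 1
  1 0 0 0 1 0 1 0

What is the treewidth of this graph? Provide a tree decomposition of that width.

Every bag has size at most 4, so the width is 4 − 1 = 3 and tw(G) ≤ 3. For the lower bound, the 4 vertices {0, 1, 5, 6} are pairwise adjacent, and any tree decomposition puts a clique entirely inside one bag — forcing width ≥ 3. Combining the bounds, tw(G) = 3.

Treewidth 3.
One such decomposition:
Bags: B1 = {0, 4, 5, 6}  B2 = {0, 2, 5, 6}  B3 = {0, 3, 5, 6}  B4 = {0, 4, 6, 7}  B5 = {0, 1, 5, 6}
Tree: B1–B2, B1–B3, B1–B4, B1–B5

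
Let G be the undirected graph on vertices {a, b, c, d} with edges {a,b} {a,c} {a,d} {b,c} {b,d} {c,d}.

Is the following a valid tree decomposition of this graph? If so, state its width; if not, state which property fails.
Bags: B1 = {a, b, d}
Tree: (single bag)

No — vertex c appears in no bag.

A tree decomposition must satisfy three properties: every vertex lies in some bag; for every edge, both endpoints lie together in some bag; and for every vertex, the bags containing it form a connected subtree. Here vertex c appears in no bag, so the decomposition is invalid.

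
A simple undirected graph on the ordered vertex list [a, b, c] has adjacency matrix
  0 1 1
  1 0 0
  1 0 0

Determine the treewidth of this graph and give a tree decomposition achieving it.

Each bag holds 2 vertices, so the decomposition has width 1, which upper-bounds the treewidth. Any graph with an edge has treewidth ≥ 1, and G has the edge c–a. Combining the bounds, tw(G) = 1.

Treewidth 1.
One such decomposition:
Bags: B1 = {a, c}  B2 = {a, b}
Tree: B1–B2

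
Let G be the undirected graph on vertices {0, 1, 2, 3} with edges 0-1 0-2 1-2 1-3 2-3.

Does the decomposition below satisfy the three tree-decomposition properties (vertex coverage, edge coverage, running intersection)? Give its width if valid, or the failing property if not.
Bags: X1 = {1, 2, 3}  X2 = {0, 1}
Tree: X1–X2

A tree decomposition must satisfy three properties: every vertex lies in some bag; for every edge, both endpoints lie together in some bag; and for every vertex, the bags containing it form a connected subtree. Here edge (2,0) lies in no bag, so the decomposition is invalid.

No — edge (2,0) lies in no bag.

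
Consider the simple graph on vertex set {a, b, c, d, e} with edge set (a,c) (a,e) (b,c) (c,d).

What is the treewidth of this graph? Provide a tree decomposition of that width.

The largest bag has 2 vertices, giving width 1; this decomposition certifies tw(G) ≤ 1. Any graph with an edge has treewidth ≥ 1, and G has the edge d–c. Therefore the treewidth is 1.

Treewidth 1.
One optimal decomposition is:
Bags: B1 = {c, d}  B2 = {b, c}  B3 = {a, c}  B4 = {a, e}
Tree: B1–B2, B2–B3, B3–B4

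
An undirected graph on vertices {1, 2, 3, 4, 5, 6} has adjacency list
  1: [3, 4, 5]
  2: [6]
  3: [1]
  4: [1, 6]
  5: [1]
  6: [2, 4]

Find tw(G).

1

A width-1 tree decomposition is:
Bags: B1 = {1, 4}  B2 = {1, 3}  B3 = {1, 5}  B4 = {4, 6}  B5 = {2, 6}
Tree: B1–B2, B2–B3, B1–B4, B4–B5
Each bag holds 2 vertices, so the decomposition has width 1, which upper-bounds the treewidth. Any graph with an edge has treewidth ≥ 1, and G has the edge 4–1. Hence tw(G) = 1 exactly.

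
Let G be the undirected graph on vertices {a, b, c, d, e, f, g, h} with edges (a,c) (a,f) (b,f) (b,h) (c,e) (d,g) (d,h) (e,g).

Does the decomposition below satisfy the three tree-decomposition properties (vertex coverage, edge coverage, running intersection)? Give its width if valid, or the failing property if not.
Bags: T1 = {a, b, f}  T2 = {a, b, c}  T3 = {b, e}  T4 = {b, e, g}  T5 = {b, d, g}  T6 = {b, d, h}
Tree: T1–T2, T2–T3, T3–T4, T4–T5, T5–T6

A tree decomposition must satisfy three properties: every vertex lies in some bag; for every edge, both endpoints lie together in some bag; and for every vertex, the bags containing it form a connected subtree. Here edge (c,e) lies in no bag, so the decomposition is invalid.

No — edge (c,e) lies in no bag.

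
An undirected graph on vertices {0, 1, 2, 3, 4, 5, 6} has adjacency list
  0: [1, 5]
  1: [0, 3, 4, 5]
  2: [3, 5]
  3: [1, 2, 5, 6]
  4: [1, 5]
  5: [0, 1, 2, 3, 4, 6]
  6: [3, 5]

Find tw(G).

2

A width-2 tree decomposition is:
Bags: B1 = {1, 3, 5}  B2 = {2, 3, 5}  B3 = {1, 4, 5}  B4 = {0, 1, 5}  B5 = {3, 5, 6}
Tree: B1–B2, B1–B3, B3–B4, B1–B5
Every bag has size at most 3, so the width is 3 − 1 = 2 and tw(G) ≤ 2. On the other hand G contains the 3-clique {0, 1, 5}. A clique must lie in a single bag of any decomposition, so no decomposition can have width below 2. Hence tw(G) = 2 exactly.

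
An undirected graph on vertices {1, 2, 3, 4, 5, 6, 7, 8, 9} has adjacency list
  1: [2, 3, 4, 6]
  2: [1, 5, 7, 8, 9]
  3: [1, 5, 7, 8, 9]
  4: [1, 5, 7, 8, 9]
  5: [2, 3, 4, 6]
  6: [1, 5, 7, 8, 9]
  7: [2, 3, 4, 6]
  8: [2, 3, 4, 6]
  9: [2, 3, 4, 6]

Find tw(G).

4

A width-4 tree decomposition is:
Bags: B1 = {2, 3, 4, 6, 7}  B2 = {1, 2, 3, 4, 6}  B3 = {2, 3, 4, 6, 8}  B4 = {2, 3, 4, 6, 9}  B5 = {2, 3, 4, 5, 6}
Tree: B1–B2, B2–B3, B3–B4, B4–B5
Each bag holds 5 vertices, so the decomposition has width 4, which upper-bounds the treewidth. For the lower bound: the 5 vertex sets {4,7}, {1,6}, {3,8}, {2}, {9} are disjoint, each induces a connected subgraph, and every pair is joined by at least one edge of G. Contracting each set to a single vertex therefore yields K_{5} as a minor, and since treewidth is minor-monotone, tw(G) ≥ tw(K_{5}) = 4. Hence tw(G) = 4 exactly.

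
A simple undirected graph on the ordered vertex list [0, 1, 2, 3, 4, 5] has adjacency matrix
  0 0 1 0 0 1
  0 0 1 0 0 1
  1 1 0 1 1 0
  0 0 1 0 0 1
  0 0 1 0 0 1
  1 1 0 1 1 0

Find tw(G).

2

A width-2 tree decomposition is:
Bags: B1 = {0, 2, 5}  B2 = {2, 4, 5}  B3 = {1, 2, 5}  B4 = {2, 3, 5}
Tree: B1–B2, B2–B3, B3–B4
Each bag holds 3 vertices, so the decomposition has width 2, which upper-bounds the treewidth. For the lower bound, G contains the cycle 5–0–2–4–5, so G is not a forest; only forests have treewidth ≤ 1, hence tw(G) ≥ 2. Hence tw(G) = 2 exactly.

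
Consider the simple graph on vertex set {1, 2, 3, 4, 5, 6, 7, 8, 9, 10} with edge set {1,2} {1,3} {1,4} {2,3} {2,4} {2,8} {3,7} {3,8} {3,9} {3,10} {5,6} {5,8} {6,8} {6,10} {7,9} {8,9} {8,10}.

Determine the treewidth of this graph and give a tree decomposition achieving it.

Every bag has size at most 3, so the width is 3 − 1 = 2 and tw(G) ≤ 2. Conversely, {3, 8, 9} is a clique of size 3, and the vertices of any clique must share a bag in every tree decomposition; so some bag has ≥ 3 vertices and tw(G) ≥ 2. Hence tw(G) = 2 exactly.

Treewidth 2.
One such decomposition:
Bags: B1 = {3, 8, 9}  B2 = {3, 8, 10}  B3 = {6, 8, 10}  B4 = {5, 6, 8}  B5 = {2, 3, 8}  B6 = {1, 2, 3}  B7 = {3, 7, 9}  B8 = {1, 2, 4}
Tree: B1–B2, B2–B3, B3–B4, B1–B5, B5–B6, B1–B7, B6–B8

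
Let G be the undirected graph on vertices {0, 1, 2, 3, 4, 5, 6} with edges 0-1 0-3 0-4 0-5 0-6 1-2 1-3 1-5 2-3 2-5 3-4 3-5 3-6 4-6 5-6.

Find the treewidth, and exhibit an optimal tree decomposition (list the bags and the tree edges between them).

Treewidth 3.
One such decomposition:
Bags: B1 = {0, 1, 3, 5}  B2 = {0, 3, 5, 6}  B3 = {1, 2, 3, 5}  B4 = {0, 3, 4, 6}
Tree: B1–B2, B1–B3, B2–B4

The largest bag has 4 vertices, giving width 3; this decomposition certifies tw(G) ≤ 3. On the other hand G contains the 4-clique {0, 3, 4, 6}. A clique must lie in a single bag of any decomposition, so no decomposition can have width below 3. Hence tw(G) = 3 exactly.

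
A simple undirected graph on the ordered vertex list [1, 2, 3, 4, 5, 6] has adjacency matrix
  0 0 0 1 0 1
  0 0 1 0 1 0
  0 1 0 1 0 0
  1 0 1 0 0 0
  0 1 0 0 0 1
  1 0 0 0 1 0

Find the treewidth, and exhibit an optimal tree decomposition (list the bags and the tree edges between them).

Treewidth 2.
One optimal decomposition is:
Bags: B1 = {1, 5, 6}  B2 = {1, 2, 5}  B3 = {1, 2, 3}  B4 = {1, 3, 4}
Tree: B1–B2, B2–B3, B3–B4

The largest bag has 3 vertices, giving width 2; this decomposition certifies tw(G) ≤ 2. Since 1–6–5–2–3–4–1 is a cycle in G, G is not acyclic. Forests are exactly the graphs of treewidth ≤ 1, so tw(G) ≥ 2. The upper and lower bounds meet at 2, so that is the treewidth.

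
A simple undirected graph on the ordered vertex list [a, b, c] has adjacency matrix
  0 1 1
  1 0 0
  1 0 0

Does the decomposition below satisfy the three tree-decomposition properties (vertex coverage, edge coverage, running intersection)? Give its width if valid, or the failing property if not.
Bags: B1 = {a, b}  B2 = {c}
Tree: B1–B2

A tree decomposition must satisfy three properties: every vertex lies in some bag; for every edge, both endpoints lie together in some bag; and for every vertex, the bags containing it form a connected subtree. Here edge (a,c) lies in no bag, so the decomposition is invalid.

No — edge (a,c) lies in no bag.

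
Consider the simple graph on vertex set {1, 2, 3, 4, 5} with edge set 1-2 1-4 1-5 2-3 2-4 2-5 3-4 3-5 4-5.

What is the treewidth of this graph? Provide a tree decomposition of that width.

Each bag holds 4 vertices, so the decomposition has width 3, which upper-bounds the treewidth. Conversely, {1, 2, 4, 5} is a clique of size 4, and the vertices of any clique must share a bag in every tree decomposition; so some bag has ≥ 4 vertices and tw(G) ≥ 3. Hence tw(G) = 3 exactly.

Treewidth 3.
One such decomposition:
Bags: B1 = {2, 3, 4, 5}  B2 = {1, 2, 4, 5}
Tree: B1–B2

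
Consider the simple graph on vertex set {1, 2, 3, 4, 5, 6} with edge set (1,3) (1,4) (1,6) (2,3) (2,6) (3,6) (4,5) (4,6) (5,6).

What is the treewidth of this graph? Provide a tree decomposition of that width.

The largest bag has 3 vertices, giving width 2; this decomposition certifies tw(G) ≤ 2. On the other hand G contains the 3-clique {1, 3, 6}. A clique must lie in a single bag of any decomposition, so no decomposition can have width below 2. Therefore the treewidth is 2.

Treewidth 2.
One optimal decomposition is:
Bags: B1 = {1, 4, 6}  B2 = {1, 3, 6}  B3 = {2, 3, 6}  B4 = {4, 5, 6}
Tree: B1–B2, B2–B3, B1–B4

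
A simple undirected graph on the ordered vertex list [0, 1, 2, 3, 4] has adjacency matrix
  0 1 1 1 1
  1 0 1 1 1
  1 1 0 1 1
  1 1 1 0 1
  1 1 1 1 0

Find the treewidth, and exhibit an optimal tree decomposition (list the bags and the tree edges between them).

A single bag containing all 5 vertices is trivially a valid decomposition of width 4. Conversely, {0, 1, 2, 3, 4} is a clique of size 5, and the vertices of any clique must share a bag in every tree decomposition; so some bag has ≥ 5 vertices and tw(G) ≥ 4. The upper and lower bounds meet at 4, so that is the treewidth.

Treewidth 4.
Bags: B1 = {0, 1, 2, 3, 4}
Tree: (single bag)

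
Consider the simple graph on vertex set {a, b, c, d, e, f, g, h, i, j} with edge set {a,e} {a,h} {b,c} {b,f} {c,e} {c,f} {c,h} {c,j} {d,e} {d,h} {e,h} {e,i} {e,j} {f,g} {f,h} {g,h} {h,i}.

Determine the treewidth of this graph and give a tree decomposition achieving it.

Treewidth 2.
One such decomposition:
Bags: B1 = {b, c, f}  B2 = {c, f, h}  B3 = {c, e, h}  B4 = {a, e, h}  B5 = {e, h, i}  B6 = {c, e, j}  B7 = {f, g, h}  B8 = {d, e, h}
Tree: B1–B2, B2–B3, B3–B4, B4–B5, B3–B6, B2–B7, B3–B8

The largest bag has 3 vertices, giving width 2; this decomposition certifies tw(G) ≤ 2. Conversely, {c, e, j} is a clique of size 3, and the vertices of any clique must share a bag in every tree decomposition; so some bag has ≥ 3 vertices and tw(G) ≥ 2. Therefore the treewidth is 2.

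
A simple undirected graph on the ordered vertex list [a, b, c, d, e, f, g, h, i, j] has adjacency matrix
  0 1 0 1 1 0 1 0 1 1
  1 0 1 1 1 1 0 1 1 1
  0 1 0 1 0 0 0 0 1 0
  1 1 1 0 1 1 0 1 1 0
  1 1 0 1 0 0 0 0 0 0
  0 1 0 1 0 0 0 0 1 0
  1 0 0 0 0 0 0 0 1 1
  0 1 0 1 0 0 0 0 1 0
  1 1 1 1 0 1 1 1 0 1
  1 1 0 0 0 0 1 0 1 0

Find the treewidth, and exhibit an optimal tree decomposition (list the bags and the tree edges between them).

Treewidth 3.
One optimal decomposition is:
Bags: B1 = {b, d, f, i}  B2 = {a, b, d, i}  B3 = {a, b, i, j}  B4 = {b, c, d, i}  B5 = {a, b, d, e}  B6 = {a, g, i, j}  B7 = {b, d, h, i}
Tree: B1–B2, B2–B3, B2–B4, B2–B5, B3–B6, B1–B7

Every bag has size at most 4, so the width is 4 − 1 = 3 and tw(G) ≤ 3. On the other hand G contains the 4-clique {a, g, i, j}. A clique must lie in a single bag of any decomposition, so no decomposition can have width below 3. Combining the bounds, tw(G) = 3.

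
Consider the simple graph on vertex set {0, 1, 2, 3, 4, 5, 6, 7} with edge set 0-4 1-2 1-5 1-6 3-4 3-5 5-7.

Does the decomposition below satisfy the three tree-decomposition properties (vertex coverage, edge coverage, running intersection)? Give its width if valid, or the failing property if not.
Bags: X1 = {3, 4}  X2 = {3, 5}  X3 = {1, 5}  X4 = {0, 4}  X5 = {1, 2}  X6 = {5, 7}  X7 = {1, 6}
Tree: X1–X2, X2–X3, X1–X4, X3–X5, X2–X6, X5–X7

Yes; width 1.

Vertex coverage: the bags together contain {0, 1, 2, 3, 4, 5, 6, 7}, the full vertex set. Edge coverage: each edge of G has both endpoints in at least one bag. Running intersection: for every vertex, the bags containing it form a connected subtree. All three properties hold, so this is a valid tree decomposition of width max|bag| − 1 = 1, and hence tw(G) ≤ 1.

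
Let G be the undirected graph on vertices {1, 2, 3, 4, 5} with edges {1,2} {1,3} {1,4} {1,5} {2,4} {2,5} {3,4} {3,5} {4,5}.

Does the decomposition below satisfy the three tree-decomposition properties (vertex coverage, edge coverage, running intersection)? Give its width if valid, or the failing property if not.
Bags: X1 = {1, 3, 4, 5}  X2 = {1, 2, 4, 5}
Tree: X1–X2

Yes; width 3.

Every vertex of G appears in some bag (union = {1, 2, 3, 4, 5}); every edge is covered by a bag; and for each vertex v the set of bags containing v is connected in the bag tree. The decomposition is therefore valid. The largest bag has 4 vertices, so the width is 3.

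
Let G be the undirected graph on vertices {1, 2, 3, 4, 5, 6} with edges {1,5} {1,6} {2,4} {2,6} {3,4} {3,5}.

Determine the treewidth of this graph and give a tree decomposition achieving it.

The largest bag has 3 vertices, giving width 2; this decomposition certifies tw(G) ≤ 2. Since 6–1–5–3–4–2–6 is a cycle in G, G is not acyclic. Forests are exactly the graphs of treewidth ≤ 1, so tw(G) ≥ 2. Combining the bounds, tw(G) = 2.

Treewidth 2.
Bags: B1 = {1, 5, 6}  B2 = {3, 5, 6}  B3 = {3, 4, 6}  B4 = {2, 4, 6}
Tree: B1–B2, B2–B3, B3–B4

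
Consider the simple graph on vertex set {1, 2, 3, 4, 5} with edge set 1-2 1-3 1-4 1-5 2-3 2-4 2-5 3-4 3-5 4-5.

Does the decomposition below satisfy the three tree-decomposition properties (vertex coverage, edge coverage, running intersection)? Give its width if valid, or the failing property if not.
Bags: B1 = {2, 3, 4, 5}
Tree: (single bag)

No — vertex 1 appears in no bag.

A tree decomposition must satisfy three properties: every vertex lies in some bag; for every edge, both endpoints lie together in some bag; and for every vertex, the bags containing it form a connected subtree. Here vertex 1 appears in no bag, so the decomposition is invalid.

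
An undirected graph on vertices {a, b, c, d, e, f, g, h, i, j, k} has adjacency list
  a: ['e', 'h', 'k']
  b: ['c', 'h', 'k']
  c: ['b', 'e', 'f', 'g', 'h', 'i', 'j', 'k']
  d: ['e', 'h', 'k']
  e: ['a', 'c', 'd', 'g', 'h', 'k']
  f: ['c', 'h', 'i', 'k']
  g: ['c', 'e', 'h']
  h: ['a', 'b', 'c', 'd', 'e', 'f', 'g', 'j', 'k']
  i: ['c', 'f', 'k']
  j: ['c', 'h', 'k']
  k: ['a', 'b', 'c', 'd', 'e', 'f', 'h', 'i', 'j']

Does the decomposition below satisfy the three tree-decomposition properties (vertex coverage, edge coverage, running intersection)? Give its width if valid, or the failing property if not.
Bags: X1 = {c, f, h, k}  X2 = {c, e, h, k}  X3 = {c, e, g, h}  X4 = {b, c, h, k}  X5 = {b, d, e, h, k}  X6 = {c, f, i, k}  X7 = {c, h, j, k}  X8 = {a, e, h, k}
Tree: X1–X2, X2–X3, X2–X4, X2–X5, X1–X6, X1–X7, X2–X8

A tree decomposition must satisfy three properties: every vertex lies in some bag; for every edge, both endpoints lie together in some bag; and for every vertex, the bags containing it form a connected subtree. Here bags containing vertex b are not connected in the tree, so the decomposition is invalid.

No — bags containing vertex b are not connected in the tree.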